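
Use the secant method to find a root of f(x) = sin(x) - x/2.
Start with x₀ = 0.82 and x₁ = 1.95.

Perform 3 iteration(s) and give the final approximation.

f(x) = sin(x) - x/2
x₀ = 0.82, x₁ = 1.95

Secant formula: x_{n+1} = x_n - f(x_n)(x_n - x_{n-1})/(f(x_n) - f(x_{n-1}))

Iteration 1:
  f(0.820000) = 0.321146
  f(1.950000) = -0.046040
  x_2 = 1.950000 - (-0.046040)×(1.950000 - 0.820000)/(-0.046040 - 0.321146)
       = 1.808313
Iteration 2:
  f(1.950000) = -0.046040
  f(1.808313) = 0.067769
  x_3 = 1.808313 - 0.067769×(1.808313 - 1.950000)/(0.067769 - (-0.046040))
       = 1.892682
Iteration 3:
  f(1.808313) = 0.067769
  f(1.892682) = 0.002300
  x_4 = 1.892682 - 0.002300×(1.892682 - 1.808313)/(0.002300 - 0.067769)
       = 1.895645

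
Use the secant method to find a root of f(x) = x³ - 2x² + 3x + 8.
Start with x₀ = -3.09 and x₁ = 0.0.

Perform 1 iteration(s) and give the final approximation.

f(x) = x³ - 2x² + 3x + 8
x₀ = -3.09, x₁ = 0.0

Secant formula: x_{n+1} = x_n - f(x_n)(x_n - x_{n-1})/(f(x_n) - f(x_{n-1}))

Iteration 1:
  f(-3.090000) = -49.869829
  f(0.000000) = 8.000000
  x_2 = 0.000000 - 8.000000×(0.000000 - (-3.090000))/(8.000000 - (-49.869829))
       = -0.427166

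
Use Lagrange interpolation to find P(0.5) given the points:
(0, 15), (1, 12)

Lagrange interpolation formula:
P(x) = Σ yᵢ × Lᵢ(x)
where Lᵢ(x) = Π_{j≠i} (x - xⱼ)/(xᵢ - xⱼ)

L_0(0.5) = (0.5 - 1)/(0 - 1) = 0.500000
L_1(0.5) = (0.5 - 0)/(1 - 0) = 0.500000

P(0.5) = 15×L_0(0.5) + 12×L_1(0.5)
P(0.5) = 13.500000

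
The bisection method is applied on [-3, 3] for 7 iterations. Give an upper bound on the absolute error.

Bisection error bound: |error| ≤ (b-a)/2^n
|error| ≤ (3 - (-3))/2^7 = 6/2^7
|error| ≤ 0.0468750000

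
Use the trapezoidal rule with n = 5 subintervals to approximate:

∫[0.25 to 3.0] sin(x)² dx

f(x) = sin(x)²
a = 0.25, b = 3.0, n = 5
h = (b - a)/n = 0.550000

Trapezoidal rule: (h/2)[f(x₀) + 2f(x₁) + 2f(x₂) + ... + f(xₙ)]

x_0 = 0.2500, f(x_0) = 0.061209, coefficient = 1
x_1 = 0.8000, f(x_1) = 0.514600, coefficient = 2
x_2 = 1.3500, f(x_2) = 0.952036, coefficient = 2
x_3 = 1.9000, f(x_3) = 0.895484, coefficient = 2
x_4 = 2.4500, f(x_4) = 0.406744, coefficient = 2
x_5 = 3.0000, f(x_5) = 0.019915, coefficient = 1

I ≈ (0.550000/2) × 5.618851 = 1.545184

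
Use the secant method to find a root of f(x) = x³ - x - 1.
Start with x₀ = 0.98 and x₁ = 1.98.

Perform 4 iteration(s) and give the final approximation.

f(x) = x³ - x - 1
x₀ = 0.98, x₁ = 1.98

Secant formula: x_{n+1} = x_n - f(x_n)(x_n - x_{n-1})/(f(x_n) - f(x_{n-1}))

Iteration 1:
  f(0.980000) = -1.038808
  f(1.980000) = 4.782392
  x_2 = 1.980000 - 4.782392×(1.980000 - 0.980000)/(4.782392 - (-1.038808))
       = 1.158453
Iteration 2:
  f(1.980000) = 4.782392
  f(1.158453) = -0.603795
  x_3 = 1.158453 - (-0.603795)×(1.158453 - 1.980000)/(-0.603795 - 4.782392)
       = 1.250549
Iteration 3:
  f(1.158453) = -0.603795
  f(1.250549) = -0.294851
  x_4 = 1.250549 - (-0.294851)×(1.250549 - 1.158453)/(-0.294851 - (-0.603795))
       = 1.338444
Iteration 4:
  f(1.250549) = -0.294851
  f(1.338444) = 0.059286
  x_5 = 1.338444 - 0.059286×(1.338444 - 1.250549)/(0.059286 - (-0.294851))
       = 1.323729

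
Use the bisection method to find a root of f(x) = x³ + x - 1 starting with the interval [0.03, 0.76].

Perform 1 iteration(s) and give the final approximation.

f(x) = x³ + x - 1
Initial interval: [0.03, 0.76]

Iteration 1:
  c_1 = (0.030000 + 0.760000)/2 = 0.395000
  f(c_1) = f(0.395000) = -0.543370
  f(a) × f(c) ≥ 0, new interval: [0.395000, 0.760000]

After 1 iteration(s), the approximation is c_1 = 0.395000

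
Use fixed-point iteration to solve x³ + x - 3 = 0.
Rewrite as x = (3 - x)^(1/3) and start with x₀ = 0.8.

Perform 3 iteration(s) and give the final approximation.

Equation: x³ + x - 3 = 0
Fixed-point form: x = (3 - x)^(1/3)
x₀ = 0.8

x_1 = g(0.800000) = 1.300591
x_2 = g(1.300591) = 1.193345
x_3 = g(1.193345) = 1.217938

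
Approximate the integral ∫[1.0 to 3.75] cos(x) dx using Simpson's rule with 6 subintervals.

f(x) = cos(x)
a = 1.0, b = 3.75, n = 6
h = (b - a)/n = 0.458333

Simpson's rule: (h/3)[f(x₀) + 4f(x₁) + 2f(x₂) + ... + f(xₙ)]

x_0 = 1.0000, f(x_0) = 0.540302, coefficient = 1
x_1 = 1.4583, f(x_1) = 0.112226, coefficient = 4
x_2 = 1.9167, f(x_2) = -0.339016, coefficient = 2
x_3 = 2.3750, f(x_3) = -0.720278, coefficient = 4
x_4 = 2.8333, f(x_4) = -0.952863, coefficient = 2
x_5 = 3.2917, f(x_5) = -0.988760, coefficient = 4
x_6 = 3.7500, f(x_6) = -0.820559, coefficient = 1

I ≈ (0.458333/3) × -9.251264 = -1.413388
Exact value: -1.413032
Error: 0.000355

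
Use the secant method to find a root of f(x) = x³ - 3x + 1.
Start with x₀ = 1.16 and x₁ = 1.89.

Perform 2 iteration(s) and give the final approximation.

f(x) = x³ - 3x + 1
x₀ = 1.16, x₁ = 1.89

Secant formula: x_{n+1} = x_n - f(x_n)(x_n - x_{n-1})/(f(x_n) - f(x_{n-1}))

Iteration 1:
  f(1.160000) = -0.919104
  f(1.890000) = 2.081269
  x_2 = 1.890000 - 2.081269×(1.890000 - 1.160000)/(2.081269 - (-0.919104))
       = 1.383621
Iteration 2:
  f(1.890000) = 2.081269
  f(1.383621) = -0.502050
  x_3 = 1.383621 - (-0.502050)×(1.383621 - 1.890000)/(-0.502050 - 2.081269)
       = 1.482032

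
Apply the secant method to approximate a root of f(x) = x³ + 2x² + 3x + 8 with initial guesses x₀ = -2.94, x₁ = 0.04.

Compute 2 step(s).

f(x) = x³ + 2x² + 3x + 8
x₀ = -2.94, x₁ = 0.04

Secant formula: x_{n+1} = x_n - f(x_n)(x_n - x_{n-1})/(f(x_n) - f(x_{n-1}))

Iteration 1:
  f(-2.940000) = -8.944984
  f(0.040000) = 8.123264
  x_2 = 0.040000 - 8.123264×(0.040000 - (-2.940000))/(8.123264 - (-8.944984))
       = -1.378267
Iteration 2:
  f(0.040000) = 8.123264
  f(-1.378267) = 5.046257
  x_3 = -1.378267 - 5.046257×(-1.378267 - 0.040000)/(5.046257 - 8.123264)
       = -3.704207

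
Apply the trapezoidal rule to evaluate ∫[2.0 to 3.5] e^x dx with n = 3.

f(x) = e^x
a = 2.0, b = 3.5, n = 3
h = (b - a)/n = 0.500000

Trapezoidal rule: (h/2)[f(x₀) + 2f(x₁) + 2f(x₂) + ... + f(xₙ)]

x_0 = 2.0000, f(x_0) = 7.389056, coefficient = 1
x_1 = 2.5000, f(x_1) = 12.182494, coefficient = 2
x_2 = 3.0000, f(x_2) = 20.085537, coefficient = 2
x_3 = 3.5000, f(x_3) = 33.115452, coefficient = 1

I ≈ (0.500000/2) × 105.040570 = 26.260142
Exact value: 25.726396
Error: 0.533747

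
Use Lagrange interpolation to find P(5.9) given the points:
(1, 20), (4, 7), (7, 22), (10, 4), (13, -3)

Lagrange interpolation formula:
P(x) = Σ yᵢ × Lᵢ(x)
where Lᵢ(x) = Π_{j≠i} (x - xⱼ)/(xᵢ - xⱼ)

L_0(5.9) = (5.9 - 4)/(1 - 4) × (5.9 - 7)/(1 - 7) × (5.9 - 10)/(1 - 10) × (5.9 - 13)/(1 - 13) = -0.031296
L_1(5.9) = (5.9 - 1)/(4 - 1) × (5.9 - 7)/(4 - 7) × (5.9 - 10)/(4 - 10) × (5.9 - 13)/(4 - 13) = 0.322845
L_2(5.9) = (5.9 - 1)/(7 - 1) × (5.9 - 4)/(7 - 4) × (5.9 - 10)/(7 - 10) × (5.9 - 13)/(7 - 13) = 0.836463
L_3(5.9) = (5.9 - 1)/(10 - 1) × (5.9 - 4)/(10 - 4) × (5.9 - 7)/(10 - 7) × (5.9 - 13)/(10 - 13) = -0.149611
L_4(5.9) = (5.9 - 1)/(13 - 1) × (5.9 - 4)/(13 - 4) × (5.9 - 7)/(13 - 7) × (5.9 - 10)/(13 - 10) = 0.021599

P(5.9) = 20×L_0(5.9) + 7×L_1(5.9) + 22×L_2(5.9) + 4×L_3(5.9) + (-3)×L_4(5.9)
P(5.9) = 19.372944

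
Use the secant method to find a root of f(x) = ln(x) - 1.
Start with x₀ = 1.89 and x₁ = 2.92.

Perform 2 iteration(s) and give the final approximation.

f(x) = ln(x) - 1
x₀ = 1.89, x₁ = 2.92

Secant formula: x_{n+1} = x_n - f(x_n)(x_n - x_{n-1})/(f(x_n) - f(x_{n-1}))

Iteration 1:
  f(1.890000) = -0.363423
  f(2.920000) = 0.071584
  x_2 = 2.920000 - 0.071584×(2.920000 - 1.890000)/(0.071584 - (-0.363423))
       = 2.750506
Iteration 2:
  f(2.920000) = 0.071584
  f(2.750506) = 0.011785
  x_3 = 2.750506 - 0.011785×(2.750506 - 2.920000)/(0.011785 - 0.071584)
       = 2.717103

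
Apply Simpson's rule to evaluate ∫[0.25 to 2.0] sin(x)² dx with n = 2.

f(x) = sin(x)²
a = 0.25, b = 2.0, n = 2
h = (b - a)/n = 0.875000

Simpson's rule: (h/3)[f(x₀) + 4f(x₁) + 2f(x₂) + ... + f(xₙ)]

x_0 = 0.2500, f(x_0) = 0.061209, coefficient = 1
x_1 = 1.1250, f(x_1) = 0.814087, coefficient = 4
x_2 = 2.0000, f(x_2) = 0.826822, coefficient = 1

I ≈ (0.875000/3) × 4.144378 = 1.208777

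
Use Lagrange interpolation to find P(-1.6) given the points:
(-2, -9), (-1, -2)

Lagrange interpolation formula:
P(x) = Σ yᵢ × Lᵢ(x)
where Lᵢ(x) = Π_{j≠i} (x - xⱼ)/(xᵢ - xⱼ)

L_0(-1.6) = (-1.6 - (-1))/(-2 - (-1)) = 0.600000
L_1(-1.6) = (-1.6 - (-2))/(-1 - (-2)) = 0.400000

P(-1.6) = (-9)×L_0(-1.6) + (-2)×L_1(-1.6)
P(-1.6) = -6.200000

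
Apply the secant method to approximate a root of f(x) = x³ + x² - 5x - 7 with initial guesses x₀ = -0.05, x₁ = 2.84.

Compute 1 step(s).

f(x) = x³ + x² - 5x - 7
x₀ = -0.05, x₁ = 2.84

Secant formula: x_{n+1} = x_n - f(x_n)(x_n - x_{n-1})/(f(x_n) - f(x_{n-1}))

Iteration 1:
  f(-0.050000) = -6.747625
  f(2.840000) = 9.771904
  x_2 = 2.840000 - 9.771904×(2.840000 - (-0.050000))/(9.771904 - (-6.747625))
       = 1.130460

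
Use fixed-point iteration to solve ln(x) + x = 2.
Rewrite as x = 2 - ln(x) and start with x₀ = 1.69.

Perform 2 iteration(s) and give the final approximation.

Equation: ln(x) + x = 2
Fixed-point form: x = 2 - ln(x)
x₀ = 1.69

x_1 = g(1.690000) = 1.475271
x_2 = g(1.475271) = 1.611158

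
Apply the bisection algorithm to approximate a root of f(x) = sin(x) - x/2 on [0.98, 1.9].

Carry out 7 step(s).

f(x) = sin(x) - x/2
Initial interval: [0.98, 1.9]

Iteration 1:
  c_1 = (0.980000 + 1.900000)/2 = 1.440000
  f(c_1) = f(1.440000) = 0.271458
  f(a) × f(c) ≥ 0, new interval: [1.440000, 1.900000]
Iteration 2:
  c_2 = (1.440000 + 1.900000)/2 = 1.670000
  f(c_2) = f(1.670000) = 0.160083
  f(a) × f(c) ≥ 0, new interval: [1.670000, 1.900000]
Iteration 3:
  c_3 = (1.670000 + 1.900000)/2 = 1.785000
  f(c_3) = f(1.785000) = 0.084646
  f(a) × f(c) ≥ 0, new interval: [1.785000, 1.900000]
Iteration 4:
  c_4 = (1.785000 + 1.900000)/2 = 1.842500
  f(c_4) = f(1.842500) = 0.042065
  f(a) × f(c) ≥ 0, new interval: [1.842500, 1.900000]
Iteration 5:
  c_5 = (1.842500 + 1.900000)/2 = 1.871250
  f(c_5) = f(1.871250) = 0.019577
  f(a) × f(c) ≥ 0, new interval: [1.871250, 1.900000]
Iteration 6:
  c_6 = (1.871250 + 1.900000)/2 = 1.885625
  f(c_6) = f(1.885625) = 0.008037
  f(a) × f(c) ≥ 0, new interval: [1.885625, 1.900000]
Iteration 7:
  c_7 = (1.885625 + 1.900000)/2 = 1.892812
  f(c_7) = f(1.892812) = 0.002193
  f(a) × f(c) ≥ 0, new interval: [1.892812, 1.900000]

After 7 iteration(s), the approximation is c_7 = 1.892812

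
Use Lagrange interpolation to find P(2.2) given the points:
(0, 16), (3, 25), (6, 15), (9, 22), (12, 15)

Lagrange interpolation formula:
P(x) = Σ yᵢ × Lᵢ(x)
where Lᵢ(x) = Π_{j≠i} (x - xⱼ)/(xᵢ - xⱼ)

L_0(2.2) = (2.2 - 3)/(0 - 3) × (2.2 - 6)/(0 - 6) × (2.2 - 9)/(0 - 9) × (2.2 - 12)/(0 - 12) = 0.104211
L_1(2.2) = (2.2 - 0)/(3 - 0) × (2.2 - 6)/(3 - 6) × (2.2 - 9)/(3 - 9) × (2.2 - 12)/(3 - 12) = 1.146318
L_2(2.2) = (2.2 - 0)/(6 - 0) × (2.2 - 3)/(6 - 3) × (2.2 - 9)/(6 - 9) × (2.2 - 12)/(6 - 12) = -0.361995
L_3(2.2) = (2.2 - 0)/(9 - 0) × (2.2 - 3)/(9 - 3) × (2.2 - 6)/(9 - 6) × (2.2 - 12)/(9 - 12) = 0.134861
L_4(2.2) = (2.2 - 0)/(12 - 0) × (2.2 - 3)/(12 - 3) × (2.2 - 6)/(12 - 6) × (2.2 - 9)/(12 - 9) = -0.023394

P(2.2) = 16×L_0(2.2) + 25×L_1(2.2) + 15×L_2(2.2) + 22×L_3(2.2) + 15×L_4(2.2)
P(2.2) = 27.511414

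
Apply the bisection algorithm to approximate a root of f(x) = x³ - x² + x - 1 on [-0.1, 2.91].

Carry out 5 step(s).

f(x) = x³ - x² + x - 1
Initial interval: [-0.1, 2.91]

Iteration 1:
  c_1 = (-0.100000 + 2.910000)/2 = 1.405000
  f(c_1) = f(1.405000) = 1.204480
  f(a) × f(c) < 0, new interval: [-0.100000, 1.405000]
Iteration 2:
  c_2 = (-0.100000 + 1.405000)/2 = 0.652500
  f(c_2) = f(0.652500) = -0.495450
  f(a) × f(c) ≥ 0, new interval: [0.652500, 1.405000]
Iteration 3:
  c_3 = (0.652500 + 1.405000)/2 = 1.028750
  f(c_3) = f(1.028750) = 0.059177
  f(a) × f(c) < 0, new interval: [0.652500, 1.028750]
Iteration 4:
  c_4 = (0.652500 + 1.028750)/2 = 0.840625
  f(c_4) = f(0.840625) = -0.271997
  f(a) × f(c) ≥ 0, new interval: [0.840625, 1.028750]
Iteration 5:
  c_5 = (0.840625 + 1.028750)/2 = 0.934688
  f(c_5) = f(0.934688) = -0.122372
  f(a) × f(c) ≥ 0, new interval: [0.934688, 1.028750]

After 5 iteration(s), the approximation is c_5 = 0.934688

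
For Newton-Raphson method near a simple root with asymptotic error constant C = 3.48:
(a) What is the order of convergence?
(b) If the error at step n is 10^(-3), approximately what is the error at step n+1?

(a) Newton-Raphson has quadratic (order 2) convergence near simple roots.
    This means |e_{n+1}| ≈ C|e_n|².

(b) With |e_n| = 10^(-3) and C = 3.48:
    |e_{n+1}| ≈ 3.48 × (10^(-3))² = 3.48 × 10^(-6)

(a) 2 (quadratic); (b) |e_{n+1}| ≈ 3.480e-06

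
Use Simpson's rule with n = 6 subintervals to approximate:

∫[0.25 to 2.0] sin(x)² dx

f(x) = sin(x)²
a = 0.25, b = 2.0, n = 6
h = (b - a)/n = 0.291667

Simpson's rule: (h/3)[f(x₀) + 4f(x₁) + 2f(x₂) + ... + f(xₙ)]

x_0 = 0.2500, f(x_0) = 0.061209, coefficient = 1
x_1 = 0.5417, f(x_1) = 0.265807, coefficient = 4
x_2 = 0.8333, f(x_2) = 0.547862, coefficient = 2
x_3 = 1.1250, f(x_3) = 0.814087, coefficient = 4
x_4 = 1.4167, f(x_4) = 0.976432, coefficient = 2
x_5 = 1.7083, f(x_5) = 0.981203, coefficient = 4
x_6 = 2.0000, f(x_6) = 0.826822, coefficient = 1

I ≈ (0.291667/3) × 12.181003 = 1.184264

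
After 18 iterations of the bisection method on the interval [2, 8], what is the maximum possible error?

Bisection error bound: |error| ≤ (b-a)/2^n
|error| ≤ (8 - 2)/2^18 = 6/2^18
|error| ≤ 0.0000228882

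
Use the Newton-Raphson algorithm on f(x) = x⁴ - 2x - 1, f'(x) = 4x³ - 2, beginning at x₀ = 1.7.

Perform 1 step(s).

f(x) = x⁴ - 2x - 1
f'(x) = 4x³ - 2
x₀ = 1.7

Newton-Raphson formula: x_{n+1} = x_n - f(x_n)/f'(x_n)

Iteration 1:
  f(1.700000) = 3.952100
  f'(1.700000) = 17.652000
  x_1 = 1.700000 - 3.952100/17.652000 = 1.476110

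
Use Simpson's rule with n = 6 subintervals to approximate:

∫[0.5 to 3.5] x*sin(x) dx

f(x) = x*sin(x)
a = 0.5, b = 3.5, n = 6
h = (b - a)/n = 0.500000

Simpson's rule: (h/3)[f(x₀) + 4f(x₁) + 2f(x₂) + ... + f(xₙ)]

x_0 = 0.5000, f(x_0) = 0.239713, coefficient = 1
x_1 = 1.0000, f(x_1) = 0.841471, coefficient = 4
x_2 = 1.5000, f(x_2) = 1.496242, coefficient = 2
x_3 = 2.0000, f(x_3) = 1.818595, coefficient = 4
x_4 = 2.5000, f(x_4) = 1.496180, coefficient = 2
x_5 = 3.0000, f(x_5) = 0.423360, coefficient = 4
x_6 = 3.5000, f(x_6) = -1.227741, coefficient = 1

I ≈ (0.500000/3) × 17.330521 = 2.888420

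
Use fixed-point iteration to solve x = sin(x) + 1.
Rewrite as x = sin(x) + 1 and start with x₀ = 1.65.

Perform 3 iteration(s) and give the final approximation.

Equation: x = sin(x) + 1
Fixed-point form: x = sin(x) + 1
x₀ = 1.65

x_1 = g(1.650000) = 1.996865
x_2 = g(1.996865) = 1.910598
x_3 = g(1.910598) = 1.942821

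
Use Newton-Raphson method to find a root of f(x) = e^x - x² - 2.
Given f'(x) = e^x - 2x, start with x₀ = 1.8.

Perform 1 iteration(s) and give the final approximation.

f(x) = e^x - x² - 2
f'(x) = e^x - 2x
x₀ = 1.8

Newton-Raphson formula: x_{n+1} = x_n - f(x_n)/f'(x_n)

Iteration 1:
  f(1.800000) = 0.809647
  f'(1.800000) = 2.449647
  x_1 = 1.800000 - 0.809647/2.449647 = 1.469484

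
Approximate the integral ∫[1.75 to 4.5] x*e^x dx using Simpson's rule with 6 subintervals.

f(x) = x*e^x
a = 1.75, b = 4.5, n = 6
h = (b - a)/n = 0.458333

Simpson's rule: (h/3)[f(x₀) + 4f(x₁) + 2f(x₂) + ... + f(xₙ)]

x_0 = 1.7500, f(x_0) = 10.070555, coefficient = 1
x_1 = 2.2083, f(x_1) = 20.097017, coefficient = 4
x_2 = 2.6667, f(x_2) = 38.378443, coefficient = 2
x_3 = 3.1250, f(x_3) = 71.124672, coefficient = 4
x_4 = 3.5833, f(x_4) = 128.976059, coefficient = 2
x_5 = 4.0417, f(x_5) = 230.056243, coefficient = 4
x_6 = 4.5000, f(x_6) = 405.077091, coefficient = 1

I ≈ (0.458333/3) × 2034.968381 = 310.897947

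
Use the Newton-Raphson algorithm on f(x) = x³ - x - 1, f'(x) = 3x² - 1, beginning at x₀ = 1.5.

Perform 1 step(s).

f(x) = x³ - x - 1
f'(x) = 3x² - 1
x₀ = 1.5

Newton-Raphson formula: x_{n+1} = x_n - f(x_n)/f'(x_n)

Iteration 1:
  f(1.500000) = 0.875000
  f'(1.500000) = 5.750000
  x_1 = 1.500000 - 0.875000/5.750000 = 1.347826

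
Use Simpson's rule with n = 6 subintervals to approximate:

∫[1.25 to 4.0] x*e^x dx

f(x) = x*e^x
a = 1.25, b = 4.0, n = 6
h = (b - a)/n = 0.458333

Simpson's rule: (h/3)[f(x₀) + 4f(x₁) + 2f(x₂) + ... + f(xₙ)]

x_0 = 1.2500, f(x_0) = 4.362929, coefficient = 1
x_1 = 1.7083, f(x_1) = 9.429580, coefficient = 4
x_2 = 2.1667, f(x_2) = 18.913133, coefficient = 2
x_3 = 2.6250, f(x_3) = 36.237007, coefficient = 4
x_4 = 3.0833, f(x_4) = 67.312409, coefficient = 2
x_5 = 3.5417, f(x_5) = 122.273959, coefficient = 4
x_6 = 4.0000, f(x_6) = 218.392600, coefficient = 1

I ≈ (0.458333/3) × 1066.968798 = 163.009122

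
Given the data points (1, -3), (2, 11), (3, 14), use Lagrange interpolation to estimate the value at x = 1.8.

Lagrange interpolation formula:
P(x) = Σ yᵢ × Lᵢ(x)
where Lᵢ(x) = Π_{j≠i} (x - xⱼ)/(xᵢ - xⱼ)

L_0(1.8) = (1.8 - 2)/(1 - 2) × (1.8 - 3)/(1 - 3) = 0.120000
L_1(1.8) = (1.8 - 1)/(2 - 1) × (1.8 - 3)/(2 - 3) = 0.960000
L_2(1.8) = (1.8 - 1)/(3 - 1) × (1.8 - 2)/(3 - 2) = -0.080000

P(1.8) = (-3)×L_0(1.8) + 11×L_1(1.8) + 14×L_2(1.8)
P(1.8) = 9.080000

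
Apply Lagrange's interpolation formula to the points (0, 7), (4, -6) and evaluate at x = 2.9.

Lagrange interpolation formula:
P(x) = Σ yᵢ × Lᵢ(x)
where Lᵢ(x) = Π_{j≠i} (x - xⱼ)/(xᵢ - xⱼ)

L_0(2.9) = (2.9 - 4)/(0 - 4) = 0.275000
L_1(2.9) = (2.9 - 0)/(4 - 0) = 0.725000

P(2.9) = 7×L_0(2.9) + (-6)×L_1(2.9)
P(2.9) = -2.425000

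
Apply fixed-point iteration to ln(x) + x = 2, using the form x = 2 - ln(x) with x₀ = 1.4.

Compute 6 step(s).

Equation: ln(x) + x = 2
Fixed-point form: x = 2 - ln(x)
x₀ = 1.4

x_1 = g(1.400000) = 1.663528
x_2 = g(1.663528) = 1.491059
x_3 = g(1.491059) = 1.600513
x_4 = g(1.600513) = 1.529676
x_5 = g(1.529676) = 1.574944
x_6 = g(1.574944) = 1.545780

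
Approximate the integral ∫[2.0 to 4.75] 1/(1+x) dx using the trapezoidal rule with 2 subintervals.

f(x) = 1/(1+x)
a = 2.0, b = 4.75, n = 2
h = (b - a)/n = 1.375000

Trapezoidal rule: (h/2)[f(x₀) + 2f(x₁) + 2f(x₂) + ... + f(xₙ)]

x_0 = 2.0000, f(x_0) = 0.333333, coefficient = 1
x_1 = 3.3750, f(x_1) = 0.228571, coefficient = 2
x_2 = 4.7500, f(x_2) = 0.173913, coefficient = 1

I ≈ (1.375000/2) × 0.964389 = 0.663018
Exact value: 0.650588
Error: 0.012430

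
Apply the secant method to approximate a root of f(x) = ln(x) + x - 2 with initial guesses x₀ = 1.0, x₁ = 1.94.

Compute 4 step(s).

f(x) = ln(x) + x - 2
x₀ = 1.0, x₁ = 1.94

Secant formula: x_{n+1} = x_n - f(x_n)(x_n - x_{n-1})/(f(x_n) - f(x_{n-1}))

Iteration 1:
  f(1.000000) = -1.000000
  f(1.940000) = 0.602688
  x_2 = 1.940000 - 0.602688×(1.940000 - 1.000000)/(0.602688 - (-1.000000))
       = 1.586515
Iteration 2:
  f(1.940000) = 0.602688
  f(1.586515) = 0.048054
  x_3 = 1.586515 - 0.048054×(1.586515 - 1.940000)/(0.048054 - 0.602688)
       = 1.555888
Iteration 3:
  f(1.586515) = 0.048054
  f(1.555888) = -0.002065
  x_4 = 1.555888 - (-0.002065)×(1.555888 - 1.586515)/(-0.002065 - 0.048054)
       = 1.557150
Iteration 4:
  f(1.555888) = -0.002065
  f(1.557150) = 0.000008
  x_5 = 1.557150 - 0.000008×(1.557150 - 1.555888)/(0.000008 - (-0.002065))
       = 1.557146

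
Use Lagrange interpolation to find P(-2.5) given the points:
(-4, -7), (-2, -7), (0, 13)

Lagrange interpolation formula:
P(x) = Σ yᵢ × Lᵢ(x)
where Lᵢ(x) = Π_{j≠i} (x - xⱼ)/(xᵢ - xⱼ)

L_0(-2.5) = (-2.5 - (-2))/(-4 - (-2)) × (-2.5 - 0)/(-4 - 0) = 0.156250
L_1(-2.5) = (-2.5 - (-4))/(-2 - (-4)) × (-2.5 - 0)/(-2 - 0) = 0.937500
L_2(-2.5) = (-2.5 - (-4))/(0 - (-4)) × (-2.5 - (-2))/(0 - (-2)) = -0.093750

P(-2.5) = (-7)×L_0(-2.5) + (-7)×L_1(-2.5) + 13×L_2(-2.5)
P(-2.5) = -8.875000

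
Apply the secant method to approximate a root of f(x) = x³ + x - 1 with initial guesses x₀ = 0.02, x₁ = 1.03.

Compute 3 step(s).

f(x) = x³ + x - 1
x₀ = 0.02, x₁ = 1.03

Secant formula: x_{n+1} = x_n - f(x_n)(x_n - x_{n-1})/(f(x_n) - f(x_{n-1}))

Iteration 1:
  f(0.020000) = -0.979992
  f(1.030000) = 1.122727
  x_2 = 1.030000 - 1.122727×(1.030000 - 0.020000)/(1.122727 - (-0.979992))
       = 0.490720
Iteration 2:
  f(1.030000) = 1.122727
  f(0.490720) = -0.391112
  x_3 = 0.490720 - (-0.391112)×(0.490720 - 1.030000)/(-0.391112 - 1.122727)
       = 0.630047
Iteration 3:
  f(0.490720) = -0.391112
  f(0.630047) = -0.119850
  x_4 = 0.630047 - (-0.119850)×(0.630047 - 0.490720)/(-0.119850 - (-0.391112))
       = 0.691605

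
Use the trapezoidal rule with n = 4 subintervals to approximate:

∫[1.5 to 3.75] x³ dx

f(x) = x³
a = 1.5, b = 3.75, n = 4
h = (b - a)/n = 0.562500

Trapezoidal rule: (h/2)[f(x₀) + 2f(x₁) + 2f(x₂) + ... + f(xₙ)]

x_0 = 1.5000, f(x_0) = 3.375000, coefficient = 1
x_1 = 2.0625, f(x_1) = 8.773682, coefficient = 2
x_2 = 2.6250, f(x_2) = 18.087891, coefficient = 2
x_3 = 3.1875, f(x_3) = 32.385498, coefficient = 2
x_4 = 3.7500, f(x_4) = 52.734375, coefficient = 1

I ≈ (0.562500/2) × 174.603516 = 49.107239
Exact value: 48.172852
Error: 0.934387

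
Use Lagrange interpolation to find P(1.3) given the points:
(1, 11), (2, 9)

Lagrange interpolation formula:
P(x) = Σ yᵢ × Lᵢ(x)
where Lᵢ(x) = Π_{j≠i} (x - xⱼ)/(xᵢ - xⱼ)

L_0(1.3) = (1.3 - 2)/(1 - 2) = 0.700000
L_1(1.3) = (1.3 - 1)/(2 - 1) = 0.300000

P(1.3) = 11×L_0(1.3) + 9×L_1(1.3)
P(1.3) = 10.400000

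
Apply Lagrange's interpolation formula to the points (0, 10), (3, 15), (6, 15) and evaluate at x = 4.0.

Lagrange interpolation formula:
P(x) = Σ yᵢ × Lᵢ(x)
where Lᵢ(x) = Π_{j≠i} (x - xⱼ)/(xᵢ - xⱼ)

L_0(4.0) = (4.0 - 3)/(0 - 3) × (4.0 - 6)/(0 - 6) = -0.111111
L_1(4.0) = (4.0 - 0)/(3 - 0) × (4.0 - 6)/(3 - 6) = 0.888889
L_2(4.0) = (4.0 - 0)/(6 - 0) × (4.0 - 3)/(6 - 3) = 0.222222

P(4.0) = 10×L_0(4.0) + 15×L_1(4.0) + 15×L_2(4.0)
P(4.0) = 15.555556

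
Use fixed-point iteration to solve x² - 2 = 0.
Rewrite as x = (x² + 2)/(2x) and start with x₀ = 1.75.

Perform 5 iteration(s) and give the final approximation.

Equation: x² - 2 = 0
Fixed-point form: x = (x² + 2)/(2x)
x₀ = 1.75

x_1 = g(1.750000) = 1.446429
x_2 = g(1.446429) = 1.414572
x_3 = g(1.414572) = 1.414214
x_4 = g(1.414214) = 1.414214
x_5 = g(1.414214) = 1.414214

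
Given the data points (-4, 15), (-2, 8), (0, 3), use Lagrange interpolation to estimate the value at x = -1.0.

Lagrange interpolation formula:
P(x) = Σ yᵢ × Lᵢ(x)
where Lᵢ(x) = Π_{j≠i} (x - xⱼ)/(xᵢ - xⱼ)

L_0(-1.0) = (-1.0 - (-2))/(-4 - (-2)) × (-1.0 - 0)/(-4 - 0) = -0.125000
L_1(-1.0) = (-1.0 - (-4))/(-2 - (-4)) × (-1.0 - 0)/(-2 - 0) = 0.750000
L_2(-1.0) = (-1.0 - (-4))/(0 - (-4)) × (-1.0 - (-2))/(0 - (-2)) = 0.375000

P(-1.0) = 15×L_0(-1.0) + 8×L_1(-1.0) + 3×L_2(-1.0)
P(-1.0) = 5.250000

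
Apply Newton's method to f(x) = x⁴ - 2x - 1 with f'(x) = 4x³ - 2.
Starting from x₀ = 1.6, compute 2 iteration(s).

f(x) = x⁴ - 2x - 1
f'(x) = 4x³ - 2
x₀ = 1.6

Newton-Raphson formula: x_{n+1} = x_n - f(x_n)/f'(x_n)

Iteration 1:
  f(1.600000) = 2.353600
  f'(1.600000) = 14.384000
  x_1 = 1.600000 - 2.353600/14.384000 = 1.436374
Iteration 2:
  f(1.436374) = 0.383921
  f'(1.436374) = 9.853930
  x_2 = 1.436374 - 0.383921/9.853930 = 1.397413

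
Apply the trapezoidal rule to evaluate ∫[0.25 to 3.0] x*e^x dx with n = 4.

f(x) = x*e^x
a = 0.25, b = 3.0, n = 4
h = (b - a)/n = 0.687500

Trapezoidal rule: (h/2)[f(x₀) + 2f(x₁) + 2f(x₂) + ... + f(xₙ)]

x_0 = 0.2500, f(x_0) = 0.321006, coefficient = 1
x_1 = 0.9375, f(x_1) = 2.393990, coefficient = 2
x_2 = 1.6250, f(x_2) = 8.252431, coefficient = 2
x_3 = 2.3125, f(x_3) = 23.355423, coefficient = 2
x_4 = 3.0000, f(x_4) = 60.256611, coefficient = 1

I ≈ (0.687500/2) × 128.581305 = 44.199823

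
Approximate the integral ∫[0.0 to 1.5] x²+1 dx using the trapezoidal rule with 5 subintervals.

f(x) = x²+1
a = 0.0, b = 1.5, n = 5
h = (b - a)/n = 0.300000

Trapezoidal rule: (h/2)[f(x₀) + 2f(x₁) + 2f(x₂) + ... + f(xₙ)]

x_0 = 0.0000, f(x_0) = 1.000000, coefficient = 1
x_1 = 0.3000, f(x_1) = 1.090000, coefficient = 2
x_2 = 0.6000, f(x_2) = 1.360000, coefficient = 2
x_3 = 0.9000, f(x_3) = 1.810000, coefficient = 2
x_4 = 1.2000, f(x_4) = 2.440000, coefficient = 2
x_5 = 1.5000, f(x_5) = 3.250000, coefficient = 1

I ≈ (0.300000/2) × 17.650000 = 2.647500
Exact value: 2.625000
Error: 0.022500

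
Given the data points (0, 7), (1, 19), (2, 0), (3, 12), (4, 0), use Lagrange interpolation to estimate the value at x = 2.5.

Lagrange interpolation formula:
P(x) = Σ yᵢ × Lᵢ(x)
where Lᵢ(x) = Π_{j≠i} (x - xⱼ)/(xᵢ - xⱼ)

L_0(2.5) = (2.5 - 1)/(0 - 1) × (2.5 - 2)/(0 - 2) × (2.5 - 3)/(0 - 3) × (2.5 - 4)/(0 - 4) = 0.023438
L_1(2.5) = (2.5 - 0)/(1 - 0) × (2.5 - 2)/(1 - 2) × (2.5 - 3)/(1 - 3) × (2.5 - 4)/(1 - 4) = -0.156250
L_2(2.5) = (2.5 - 0)/(2 - 0) × (2.5 - 1)/(2 - 1) × (2.5 - 3)/(2 - 3) × (2.5 - 4)/(2 - 4) = 0.703125
L_3(2.5) = (2.5 - 0)/(3 - 0) × (2.5 - 1)/(3 - 1) × (2.5 - 2)/(3 - 2) × (2.5 - 4)/(3 - 4) = 0.468750
L_4(2.5) = (2.5 - 0)/(4 - 0) × (2.5 - 1)/(4 - 1) × (2.5 - 2)/(4 - 2) × (2.5 - 3)/(4 - 3) = -0.039062

P(2.5) = 7×L_0(2.5) + 19×L_1(2.5) + 0×L_2(2.5) + 12×L_3(2.5) + 0×L_4(2.5)
P(2.5) = 2.820312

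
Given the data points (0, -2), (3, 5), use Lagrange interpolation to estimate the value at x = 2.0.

Lagrange interpolation formula:
P(x) = Σ yᵢ × Lᵢ(x)
where Lᵢ(x) = Π_{j≠i} (x - xⱼ)/(xᵢ - xⱼ)

L_0(2.0) = (2.0 - 3)/(0 - 3) = 0.333333
L_1(2.0) = (2.0 - 0)/(3 - 0) = 0.666667

P(2.0) = (-2)×L_0(2.0) + 5×L_1(2.0)
P(2.0) = 2.666667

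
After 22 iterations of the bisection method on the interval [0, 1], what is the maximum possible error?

Bisection error bound: |error| ≤ (b-a)/2^n
|error| ≤ (1 - 0)/2^22 = 1/2^22
|error| ≤ 0.0000002384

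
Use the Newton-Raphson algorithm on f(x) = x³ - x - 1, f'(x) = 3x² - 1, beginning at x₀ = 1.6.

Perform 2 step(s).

f(x) = x³ - x - 1
f'(x) = 3x² - 1
x₀ = 1.6

Newton-Raphson formula: x_{n+1} = x_n - f(x_n)/f'(x_n)

Iteration 1:
  f(1.600000) = 1.496000
  f'(1.600000) = 6.680000
  x_1 = 1.600000 - 1.496000/6.680000 = 1.376048
Iteration 2:
  f(1.376048) = 0.229510
  f'(1.376048) = 4.680524
  x_2 = 1.376048 - 0.229510/4.680524 = 1.327013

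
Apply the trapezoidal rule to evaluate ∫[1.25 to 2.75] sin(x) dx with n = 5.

f(x) = sin(x)
a = 1.25, b = 2.75, n = 5
h = (b - a)/n = 0.300000

Trapezoidal rule: (h/2)[f(x₀) + 2f(x₁) + 2f(x₂) + ... + f(xₙ)]

x_0 = 1.2500, f(x_0) = 0.948985, coefficient = 1
x_1 = 1.5500, f(x_1) = 0.999784, coefficient = 2
x_2 = 1.8500, f(x_2) = 0.961275, coefficient = 2
x_3 = 2.1500, f(x_3) = 0.836899, coefficient = 2
x_4 = 2.4500, f(x_4) = 0.637765, coefficient = 2
x_5 = 2.7500, f(x_5) = 0.381661, coefficient = 1

I ≈ (0.300000/2) × 8.202091 = 1.230314
Exact value: 1.239625
Error: 0.009311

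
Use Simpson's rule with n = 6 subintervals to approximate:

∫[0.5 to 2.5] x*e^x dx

f(x) = x*e^x
a = 0.5, b = 2.5, n = 6
h = (b - a)/n = 0.333333

Simpson's rule: (h/3)[f(x₀) + 4f(x₁) + 2f(x₂) + ... + f(xₙ)]

x_0 = 0.5000, f(x_0) = 0.824361, coefficient = 1
x_1 = 0.8333, f(x_1) = 1.917480, coefficient = 4
x_2 = 1.1667, f(x_2) = 3.746482, coefficient = 2
x_3 = 1.5000, f(x_3) = 6.722534, coefficient = 4
x_4 = 1.8333, f(x_4) = 11.466952, coefficient = 2
x_5 = 2.1667, f(x_5) = 18.913133, coefficient = 4
x_6 = 2.5000, f(x_6) = 30.456235, coefficient = 1

I ≈ (0.333333/3) × 171.920050 = 19.102228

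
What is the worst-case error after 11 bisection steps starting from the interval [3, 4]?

Bisection error bound: |error| ≤ (b-a)/2^n
|error| ≤ (4 - 3)/2^11 = 1/2^11
|error| ≤ 0.0004882812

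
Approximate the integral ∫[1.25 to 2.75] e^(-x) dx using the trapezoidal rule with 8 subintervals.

f(x) = e^(-x)
a = 1.25, b = 2.75, n = 8
h = (b - a)/n = 0.187500

Trapezoidal rule: (h/2)[f(x₀) + 2f(x₁) + 2f(x₂) + ... + f(xₙ)]

x_0 = 1.2500, f(x_0) = 0.286505, coefficient = 1
x_1 = 1.4375, f(x_1) = 0.237521, coefficient = 2
x_2 = 1.6250, f(x_2) = 0.196912, coefficient = 2
x_3 = 1.8125, f(x_3) = 0.163246, coefficient = 2
x_4 = 2.0000, f(x_4) = 0.135335, coefficient = 2
x_5 = 2.1875, f(x_5) = 0.112197, coefficient = 2
x_6 = 2.3750, f(x_6) = 0.093014, coefficient = 2
x_7 = 2.5625, f(x_7) = 0.077112, coefficient = 2
x_8 = 2.7500, f(x_8) = 0.063928, coefficient = 1

I ≈ (0.187500/2) × 2.381105 = 0.223229
Exact value: 0.222577
Error: 0.000652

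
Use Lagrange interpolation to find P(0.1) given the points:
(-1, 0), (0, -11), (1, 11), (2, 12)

Lagrange interpolation formula:
P(x) = Σ yᵢ × Lᵢ(x)
where Lᵢ(x) = Π_{j≠i} (x - xⱼ)/(xᵢ - xⱼ)

L_0(0.1) = (0.1 - 0)/(-1 - 0) × (0.1 - 1)/(-1 - 1) × (0.1 - 2)/(-1 - 2) = -0.028500
L_1(0.1) = (0.1 - (-1))/(0 - (-1)) × (0.1 - 1)/(0 - 1) × (0.1 - 2)/(0 - 2) = 0.940500
L_2(0.1) = (0.1 - (-1))/(1 - (-1)) × (0.1 - 0)/(1 - 0) × (0.1 - 2)/(1 - 2) = 0.104500
L_3(0.1) = (0.1 - (-1))/(2 - (-1)) × (0.1 - 0)/(2 - 0) × (0.1 - 1)/(2 - 1) = -0.016500

P(0.1) = 0×L_0(0.1) + (-11)×L_1(0.1) + 11×L_2(0.1) + 12×L_3(0.1)
P(0.1) = -9.394000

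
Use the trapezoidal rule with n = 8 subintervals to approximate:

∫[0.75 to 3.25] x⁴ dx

f(x) = x⁴
a = 0.75, b = 3.25, n = 8
h = (b - a)/n = 0.312500

Trapezoidal rule: (h/2)[f(x₀) + 2f(x₁) + 2f(x₂) + ... + f(xₙ)]

x_0 = 0.7500, f(x_0) = 0.316406, coefficient = 1
x_1 = 1.0625, f(x_1) = 1.274429, coefficient = 2
x_2 = 1.3750, f(x_2) = 3.574463, coefficient = 2
x_3 = 1.6875, f(x_3) = 8.109146, coefficient = 2
x_4 = 2.0000, f(x_4) = 16.000000, coefficient = 2
x_5 = 2.3125, f(x_5) = 28.597427, coefficient = 2
x_6 = 2.6250, f(x_6) = 47.480713, coefficient = 2
x_7 = 2.9375, f(x_7) = 74.458023, coefficient = 2
x_8 = 3.2500, f(x_8) = 111.566406, coefficient = 1

I ≈ (0.312500/2) × 470.871216 = 73.573627
Exact value: 72.470703
Error: 1.102924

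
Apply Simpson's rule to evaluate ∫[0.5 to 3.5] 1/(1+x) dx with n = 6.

f(x) = 1/(1+x)
a = 0.5, b = 3.5, n = 6
h = (b - a)/n = 0.500000

Simpson's rule: (h/3)[f(x₀) + 4f(x₁) + 2f(x₂) + ... + f(xₙ)]

x_0 = 0.5000, f(x_0) = 0.666667, coefficient = 1
x_1 = 1.0000, f(x_1) = 0.500000, coefficient = 4
x_2 = 1.5000, f(x_2) = 0.400000, coefficient = 2
x_3 = 2.0000, f(x_3) = 0.333333, coefficient = 4
x_4 = 2.5000, f(x_4) = 0.285714, coefficient = 2
x_5 = 3.0000, f(x_5) = 0.250000, coefficient = 4
x_6 = 3.5000, f(x_6) = 0.222222, coefficient = 1

I ≈ (0.500000/3) × 6.593651 = 1.098942
Exact value: 1.098612
Error: 0.000330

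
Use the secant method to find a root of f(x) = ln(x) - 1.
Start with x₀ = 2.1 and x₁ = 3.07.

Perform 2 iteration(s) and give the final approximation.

f(x) = ln(x) - 1
x₀ = 2.1, x₁ = 3.07

Secant formula: x_{n+1} = x_n - f(x_n)(x_n - x_{n-1})/(f(x_n) - f(x_{n-1}))

Iteration 1:
  f(2.100000) = -0.258063
  f(3.070000) = 0.121678
  x_2 = 3.070000 - 0.121678×(3.070000 - 2.100000)/(0.121678 - (-0.258063))
       = 2.759190
Iteration 2:
  f(3.070000) = 0.121678
  f(2.759190) = 0.014937
  x_3 = 2.759190 - 0.014937×(2.759190 - 3.070000)/(0.014937 - 0.121678)
       = 2.715696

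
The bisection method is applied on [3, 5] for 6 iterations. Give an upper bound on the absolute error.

Bisection error bound: |error| ≤ (b-a)/2^n
|error| ≤ (5 - 3)/2^6 = 2/2^6
|error| ≤ 0.0312500000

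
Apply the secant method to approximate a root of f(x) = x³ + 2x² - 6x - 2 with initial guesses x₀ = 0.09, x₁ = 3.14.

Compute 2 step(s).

f(x) = x³ + 2x² - 6x - 2
x₀ = 0.09, x₁ = 3.14

Secant formula: x_{n+1} = x_n - f(x_n)(x_n - x_{n-1})/(f(x_n) - f(x_{n-1}))

Iteration 1:
  f(0.090000) = -2.523071
  f(3.140000) = 29.838344
  x_2 = 3.140000 - 29.838344×(3.140000 - 0.090000)/(29.838344 - (-2.523071))
       = 0.327795
Iteration 2:
  f(3.140000) = 29.838344
  f(0.327795) = -3.716647
  x_3 = 0.327795 - (-3.716647)×(0.327795 - 3.140000)/(-3.716647 - 29.838344)
       = 0.639282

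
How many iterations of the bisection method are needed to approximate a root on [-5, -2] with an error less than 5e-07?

We need (b-a)/2^n ≤ 5e-07
(-2 - (-5))/2^n ≤ 5e-07
3/2^n ≤ 5e-07
2^n ≥ 6000000
n ≥ log₂(6000000) = 22.52
n ≥ 23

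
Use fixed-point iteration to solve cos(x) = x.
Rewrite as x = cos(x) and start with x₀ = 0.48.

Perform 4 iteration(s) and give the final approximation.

Equation: cos(x) = x
Fixed-point form: x = cos(x)
x₀ = 0.48

x_1 = g(0.480000) = 0.886995
x_2 = g(0.886995) = 0.631744
x_3 = g(0.631744) = 0.806999
x_4 = g(0.806999) = 0.691669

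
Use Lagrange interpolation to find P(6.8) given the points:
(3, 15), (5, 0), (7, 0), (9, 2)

Lagrange interpolation formula:
P(x) = Σ yᵢ × Lᵢ(x)
where Lᵢ(x) = Π_{j≠i} (x - xⱼ)/(xᵢ - xⱼ)

L_0(6.8) = (6.8 - 5)/(3 - 5) × (6.8 - 7)/(3 - 7) × (6.8 - 9)/(3 - 9) = -0.016500
L_1(6.8) = (6.8 - 3)/(5 - 3) × (6.8 - 7)/(5 - 7) × (6.8 - 9)/(5 - 9) = 0.104500
L_2(6.8) = (6.8 - 3)/(7 - 3) × (6.8 - 5)/(7 - 5) × (6.8 - 9)/(7 - 9) = 0.940500
L_3(6.8) = (6.8 - 3)/(9 - 3) × (6.8 - 5)/(9 - 5) × (6.8 - 7)/(9 - 7) = -0.028500

P(6.8) = 15×L_0(6.8) + 0×L_1(6.8) + 0×L_2(6.8) + 2×L_3(6.8)
P(6.8) = -0.304500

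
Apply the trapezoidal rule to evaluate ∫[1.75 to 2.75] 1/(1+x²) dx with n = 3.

f(x) = 1/(1+x²)
a = 1.75, b = 2.75, n = 3
h = (b - a)/n = 0.333333

Trapezoidal rule: (h/2)[f(x₀) + 2f(x₁) + 2f(x₂) + ... + f(xₙ)]

x_0 = 1.7500, f(x_0) = 0.246154, coefficient = 1
x_1 = 2.0833, f(x_1) = 0.187256, coefficient = 2
x_2 = 2.4167, f(x_2) = 0.146193, coefficient = 2
x_3 = 2.7500, f(x_3) = 0.116788, coefficient = 1

I ≈ (0.333333/2) × 1.029840 = 0.171640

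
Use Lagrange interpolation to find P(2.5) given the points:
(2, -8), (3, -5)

Lagrange interpolation formula:
P(x) = Σ yᵢ × Lᵢ(x)
where Lᵢ(x) = Π_{j≠i} (x - xⱼ)/(xᵢ - xⱼ)

L_0(2.5) = (2.5 - 3)/(2 - 3) = 0.500000
L_1(2.5) = (2.5 - 2)/(3 - 2) = 0.500000

P(2.5) = (-8)×L_0(2.5) + (-5)×L_1(2.5)
P(2.5) = -6.500000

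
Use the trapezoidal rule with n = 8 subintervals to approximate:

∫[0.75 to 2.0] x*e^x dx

f(x) = x*e^x
a = 0.75, b = 2.0, n = 8
h = (b - a)/n = 0.156250

Trapezoidal rule: (h/2)[f(x₀) + 2f(x₁) + 2f(x₂) + ... + f(xₙ)]

x_0 = 0.7500, f(x_0) = 1.587750, coefficient = 1
x_1 = 0.9062, f(x_1) = 2.242990, coefficient = 2
x_2 = 1.0625, f(x_2) = 3.074446, coefficient = 2
x_3 = 1.2188, f(x_3) = 4.122978, coefficient = 2
x_4 = 1.3750, f(x_4) = 5.438230, coefficient = 2
x_5 = 1.5312, f(x_5) = 7.080428, coefficient = 2
x_6 = 1.6875, f(x_6) = 9.122539, coefficient = 2
x_7 = 1.8438, f(x_7) = 11.652859, coefficient = 2
x_8 = 2.0000, f(x_8) = 14.778112, coefficient = 1

I ≈ (0.156250/2) × 101.834803 = 7.955844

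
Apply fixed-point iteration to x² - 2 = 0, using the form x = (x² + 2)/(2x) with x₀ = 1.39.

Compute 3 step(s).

Equation: x² - 2 = 0
Fixed-point form: x = (x² + 2)/(2x)
x₀ = 1.39

x_1 = g(1.390000) = 1.414424
x_2 = g(1.414424) = 1.414214
x_3 = g(1.414214) = 1.414214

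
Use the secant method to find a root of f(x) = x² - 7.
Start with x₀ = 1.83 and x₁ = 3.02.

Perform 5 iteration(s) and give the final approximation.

f(x) = x² - 7
x₀ = 1.83, x₁ = 3.02

Secant formula: x_{n+1} = x_n - f(x_n)(x_n - x_{n-1})/(f(x_n) - f(x_{n-1}))

Iteration 1:
  f(1.830000) = -3.651100
  f(3.020000) = 2.120400
  x_2 = 3.020000 - 2.120400×(3.020000 - 1.830000)/(2.120400 - (-3.651100))
       = 2.582804
Iteration 2:
  f(3.020000) = 2.120400
  f(2.582804) = -0.329123
  x_3 = 2.582804 - (-0.329123)×(2.582804 - 3.020000)/(-0.329123 - 2.120400)
       = 2.641547
Iteration 3:
  f(2.582804) = -0.329123
  f(2.641547) = -0.022231
  x_4 = 2.641547 - (-0.022231)×(2.641547 - 2.582804)/(-0.022231 - (-0.329123))
       = 2.645802
Iteration 4:
  f(2.641547) = -0.022231
  f(2.645802) = 0.000268
  x_5 = 2.645802 - 0.000268×(2.645802 - 2.641547)/(0.000268 - (-0.022231))
       = 2.645751
Iteration 5:
  f(2.645802) = 0.000268
  f(2.645751) = 0.000000
  x_6 = 2.645751 - 0.000000×(2.645751 - 2.645802)/(0.000000 - 0.000268)
       = 2.645751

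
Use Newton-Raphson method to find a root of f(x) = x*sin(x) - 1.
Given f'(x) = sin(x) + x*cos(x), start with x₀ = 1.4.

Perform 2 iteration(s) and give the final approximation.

f(x) = x*sin(x) - 1
f'(x) = sin(x) + x*cos(x)
x₀ = 1.4

Newton-Raphson formula: x_{n+1} = x_n - f(x_n)/f'(x_n)

Iteration 1:
  f(1.400000) = 0.379630
  f'(1.400000) = 1.223404
  x_1 = 1.400000 - 0.379630/1.223404 = 1.089694
Iteration 2:
  f(1.089694) = -0.034002
  f'(1.089694) = 1.390749
  x_2 = 1.089694 - (-0.034002)/1.390749 = 1.114143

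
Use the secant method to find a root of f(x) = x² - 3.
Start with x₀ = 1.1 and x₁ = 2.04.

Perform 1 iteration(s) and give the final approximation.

f(x) = x² - 3
x₀ = 1.1, x₁ = 2.04

Secant formula: x_{n+1} = x_n - f(x_n)(x_n - x_{n-1})/(f(x_n) - f(x_{n-1}))

Iteration 1:
  f(1.100000) = -1.790000
  f(2.040000) = 1.161600
  x_2 = 2.040000 - 1.161600×(2.040000 - 1.100000)/(1.161600 - (-1.790000))
       = 1.670064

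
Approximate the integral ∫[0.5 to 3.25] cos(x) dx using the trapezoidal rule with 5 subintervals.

f(x) = cos(x)
a = 0.5, b = 3.25, n = 5
h = (b - a)/n = 0.550000

Trapezoidal rule: (h/2)[f(x₀) + 2f(x₁) + 2f(x₂) + ... + f(xₙ)]

x_0 = 0.5000, f(x_0) = 0.877583, coefficient = 1
x_1 = 1.0500, f(x_1) = 0.497571, coefficient = 2
x_2 = 1.6000, f(x_2) = -0.029200, coefficient = 2
x_3 = 2.1500, f(x_3) = -0.547358, coefficient = 2
x_4 = 2.7000, f(x_4) = -0.904072, coefficient = 2
x_5 = 3.2500, f(x_5) = -0.994130, coefficient = 1

I ≈ (0.550000/2) × -2.082664 = -0.572733
Exact value: -0.587621
Error: 0.014888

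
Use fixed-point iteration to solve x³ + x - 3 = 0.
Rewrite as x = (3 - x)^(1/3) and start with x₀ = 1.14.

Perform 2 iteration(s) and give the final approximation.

Equation: x³ + x - 3 = 0
Fixed-point form: x = (3 - x)^(1/3)
x₀ = 1.14

x_1 = g(1.140000) = 1.229809
x_2 = g(1.229809) = 1.209688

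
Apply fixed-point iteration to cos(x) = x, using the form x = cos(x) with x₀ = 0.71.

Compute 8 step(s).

Equation: cos(x) = x
Fixed-point form: x = cos(x)
x₀ = 0.71

x_1 = g(0.710000) = 0.758362
x_2 = g(0.758362) = 0.725964
x_3 = g(0.725964) = 0.747860
x_4 = g(0.747860) = 0.733146
x_5 = g(0.733146) = 0.743073
x_6 = g(0.743073) = 0.736393
x_7 = g(0.736393) = 0.740896
x_8 = g(0.740896) = 0.737864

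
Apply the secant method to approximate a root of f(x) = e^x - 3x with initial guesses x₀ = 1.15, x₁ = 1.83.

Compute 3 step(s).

f(x) = e^x - 3x
x₀ = 1.15, x₁ = 1.83

Secant formula: x_{n+1} = x_n - f(x_n)(x_n - x_{n-1})/(f(x_n) - f(x_{n-1}))

Iteration 1:
  f(1.150000) = -0.291807
  f(1.830000) = 0.743887
  x_2 = 1.830000 - 0.743887×(1.830000 - 1.150000)/(0.743887 - (-0.291807))
       = 1.341590
Iteration 2:
  f(1.830000) = 0.743887
  f(1.341590) = -0.199649
  x_3 = 1.341590 - (-0.199649)×(1.341590 - 1.830000)/(-0.199649 - 0.743887)
       = 1.444936
Iteration 3:
  f(1.341590) = -0.199649
  f(1.444936) = -0.093227
  x_4 = 1.444936 - (-0.093227)×(1.444936 - 1.341590)/(-0.093227 - (-0.199649))
       = 1.535469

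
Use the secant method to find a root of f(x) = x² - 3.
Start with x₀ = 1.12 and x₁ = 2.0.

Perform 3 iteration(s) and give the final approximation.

f(x) = x² - 3
x₀ = 1.12, x₁ = 2.0

Secant formula: x_{n+1} = x_n - f(x_n)(x_n - x_{n-1})/(f(x_n) - f(x_{n-1}))

Iteration 1:
  f(1.120000) = -1.745600
  f(2.000000) = 1.000000
  x_2 = 2.000000 - 1.000000×(2.000000 - 1.120000)/(1.000000 - (-1.745600))
       = 1.679487
Iteration 2:
  f(2.000000) = 1.000000
  f(1.679487) = -0.179323
  x_3 = 1.679487 - (-0.179323)×(1.679487 - 2.000000)/(-0.179323 - 1.000000)
       = 1.728223
Iteration 3:
  f(1.679487) = -0.179323
  f(1.728223) = -0.013245
  x_4 = 1.728223 - (-0.013245)×(1.728223 - 1.679487)/(-0.013245 - (-0.179323))
       = 1.732110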